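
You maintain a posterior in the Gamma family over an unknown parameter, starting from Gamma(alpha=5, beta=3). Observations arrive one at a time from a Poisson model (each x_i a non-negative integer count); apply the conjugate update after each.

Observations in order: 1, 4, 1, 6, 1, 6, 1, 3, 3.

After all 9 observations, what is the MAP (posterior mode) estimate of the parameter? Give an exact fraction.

obs 1: x=1 → posterior Gamma(6, 4)
obs 2: x=4 → posterior Gamma(10, 5)
obs 3: x=1 → posterior Gamma(11, 6)
obs 4: x=6 → posterior Gamma(17, 7)
obs 5: x=1 → posterior Gamma(18, 8)
obs 6: x=6 → posterior Gamma(24, 9)
obs 7: x=1 → posterior Gamma(25, 10)
obs 8: x=3 → posterior Gamma(28, 11)
obs 9: x=3 → posterior Gamma(31, 12)

5/2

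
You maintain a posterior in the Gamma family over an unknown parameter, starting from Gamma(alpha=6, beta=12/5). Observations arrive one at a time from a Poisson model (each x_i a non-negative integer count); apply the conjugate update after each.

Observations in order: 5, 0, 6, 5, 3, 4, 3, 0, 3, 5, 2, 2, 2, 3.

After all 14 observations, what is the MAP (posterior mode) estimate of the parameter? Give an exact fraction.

obs 1: x=5 → posterior Gamma(11, 17/5)
obs 2: x=0 → posterior Gamma(11, 22/5)
obs 3: x=6 → posterior Gamma(17, 27/5)
obs 4: x=5 → posterior Gamma(22, 32/5)
obs 5: x=3 → posterior Gamma(25, 37/5)
obs 6: x=4 → posterior Gamma(29, 42/5)
obs 7: x=3 → posterior Gamma(32, 47/5)
obs 8: x=0 → posterior Gamma(32, 52/5)
obs 9: x=3 → posterior Gamma(35, 57/5)
obs 10: x=5 → posterior Gamma(40, 62/5)
obs 11: x=2 → posterior Gamma(42, 67/5)
obs 12: x=2 → posterior Gamma(44, 72/5)
obs 13: x=2 → posterior Gamma(46, 77/5)
obs 14: x=3 → posterior Gamma(49, 82/5)

120/41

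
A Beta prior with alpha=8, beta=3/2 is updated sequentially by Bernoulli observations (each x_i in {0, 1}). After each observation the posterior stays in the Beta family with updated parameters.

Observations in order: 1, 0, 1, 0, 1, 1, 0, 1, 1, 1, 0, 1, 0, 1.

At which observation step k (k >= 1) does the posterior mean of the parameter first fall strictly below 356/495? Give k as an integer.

obs 1: x=1 → posterior Beta(9, 3/2)
obs 2: x=0 → posterior Beta(9, 5/2)
obs 3: x=1 → posterior Beta(10, 5/2)
obs 4: x=0 → posterior Beta(10, 7/2)
obs 5: x=1 → posterior Beta(11, 7/2)
obs 6: x=1 → posterior Beta(12, 7/2)
obs 7: x=0 → posterior Beta(12, 9/2)
obs 8: x=1 → posterior Beta(13, 9/2)
obs 9: x=1 → posterior Beta(14, 9/2)
obs 10: x=1 → posterior Beta(15, 9/2)
obs 11: x=0 → posterior Beta(15, 11/2)
obs 12: x=1 → posterior Beta(16, 11/2)
obs 13: x=0 → posterior Beta(16, 13/2)
obs 14: x=1 → posterior Beta(17, 13/2)

k = 13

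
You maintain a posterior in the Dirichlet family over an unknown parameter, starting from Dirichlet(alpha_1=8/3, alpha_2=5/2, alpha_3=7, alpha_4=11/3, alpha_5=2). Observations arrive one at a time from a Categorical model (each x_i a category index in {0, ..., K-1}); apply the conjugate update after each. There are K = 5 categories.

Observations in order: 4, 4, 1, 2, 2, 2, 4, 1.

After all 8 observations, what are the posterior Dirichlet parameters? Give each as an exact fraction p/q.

alpha_1=8/3, alpha_2=9/2, alpha_3=10, alpha_4=11/3, alpha_5=5

obs 1: x=4 → posterior Dirichlet(8/3, 5/2, 7, 11/3, 3)
obs 2: x=4 → posterior Dirichlet(8/3, 5/2, 7, 11/3, 4)
obs 3: x=1 → posterior Dirichlet(8/3, 7/2, 7, 11/3, 4)
obs 4: x=2 → posterior Dirichlet(8/3, 7/2, 8, 11/3, 4)
obs 5: x=2 → posterior Dirichlet(8/3, 7/2, 9, 11/3, 4)
obs 6: x=2 → posterior Dirichlet(8/3, 7/2, 10, 11/3, 4)
obs 7: x=4 → posterior Dirichlet(8/3, 7/2, 10, 11/3, 5)
obs 8: x=1 → posterior Dirichlet(8/3, 9/2, 10, 11/3, 5)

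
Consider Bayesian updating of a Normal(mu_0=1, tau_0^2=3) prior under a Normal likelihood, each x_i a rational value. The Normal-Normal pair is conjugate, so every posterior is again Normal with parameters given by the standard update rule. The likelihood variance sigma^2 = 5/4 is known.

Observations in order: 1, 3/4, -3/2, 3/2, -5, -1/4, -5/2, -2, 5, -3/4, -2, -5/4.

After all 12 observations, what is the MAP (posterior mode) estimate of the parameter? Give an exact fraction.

-79/149

obs 1: x=1 → posterior Normal(1, 15/17)
obs 2: x=3/4 → posterior Normal(26/29, 15/29)
obs 3: x=-3/2 → posterior Normal(8/41, 15/41)
obs 4: x=3/2 → posterior Normal(26/53, 15/53)
obs 5: x=-5 → posterior Normal(-34/65, 3/13)
obs 6: x=-1/4 → posterior Normal(-37/77, 15/77)
obs 7: x=-5/2 → posterior Normal(-67/89, 15/89)
obs 8: x=-2 → posterior Normal(-91/101, 15/101)
obs 9: x=5 → posterior Normal(-31/113, 15/113)
obs 10: x=-3/4 → posterior Normal(-8/25, 3/25)
obs 11: x=-2 → posterior Normal(-64/137, 15/137)
obs 12: x=-5/4 → posterior Normal(-79/149, 15/149)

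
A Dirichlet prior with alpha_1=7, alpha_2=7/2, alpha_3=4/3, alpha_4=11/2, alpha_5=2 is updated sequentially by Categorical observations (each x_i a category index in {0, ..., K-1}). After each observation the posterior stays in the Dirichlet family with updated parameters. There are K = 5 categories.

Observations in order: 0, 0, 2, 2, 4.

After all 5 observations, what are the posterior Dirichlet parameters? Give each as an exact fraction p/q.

alpha_1=9, alpha_2=7/2, alpha_3=10/3, alpha_4=11/2, alpha_5=3

obs 1: x=0 → posterior Dirichlet(8, 7/2, 4/3, 11/2, 2)
obs 2: x=0 → posterior Dirichlet(9, 7/2, 4/3, 11/2, 2)
obs 3: x=2 → posterior Dirichlet(9, 7/2, 7/3, 11/2, 2)
obs 4: x=2 → posterior Dirichlet(9, 7/2, 10/3, 11/2, 2)
obs 5: x=4 → posterior Dirichlet(9, 7/2, 10/3, 11/2, 3)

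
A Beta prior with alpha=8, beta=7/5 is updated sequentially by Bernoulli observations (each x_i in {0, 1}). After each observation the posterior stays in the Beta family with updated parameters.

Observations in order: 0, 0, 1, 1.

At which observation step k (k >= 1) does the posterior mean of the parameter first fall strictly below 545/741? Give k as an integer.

obs 1: x=0 → posterior Beta(8, 12/5)
obs 2: x=0 → posterior Beta(8, 17/5)
obs 3: x=1 → posterior Beta(9, 17/5)
obs 4: x=1 → posterior Beta(10, 17/5)

k = 2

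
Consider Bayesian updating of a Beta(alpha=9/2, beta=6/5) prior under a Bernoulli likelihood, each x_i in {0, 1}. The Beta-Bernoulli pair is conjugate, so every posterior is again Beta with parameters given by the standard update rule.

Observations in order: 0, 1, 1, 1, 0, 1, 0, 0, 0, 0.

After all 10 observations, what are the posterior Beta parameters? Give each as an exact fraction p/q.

alpha=17/2, beta=36/5

obs 1: x=0 → posterior Beta(9/2, 11/5)
obs 2: x=1 → posterior Beta(11/2, 11/5)
obs 3: x=1 → posterior Beta(13/2, 11/5)
obs 4: x=1 → posterior Beta(15/2, 11/5)
obs 5: x=0 → posterior Beta(15/2, 16/5)
obs 6: x=1 → posterior Beta(17/2, 16/5)
obs 7: x=0 → posterior Beta(17/2, 21/5)
obs 8: x=0 → posterior Beta(17/2, 26/5)
obs 9: x=0 → posterior Beta(17/2, 31/5)
obs 10: x=0 → posterior Beta(17/2, 36/5)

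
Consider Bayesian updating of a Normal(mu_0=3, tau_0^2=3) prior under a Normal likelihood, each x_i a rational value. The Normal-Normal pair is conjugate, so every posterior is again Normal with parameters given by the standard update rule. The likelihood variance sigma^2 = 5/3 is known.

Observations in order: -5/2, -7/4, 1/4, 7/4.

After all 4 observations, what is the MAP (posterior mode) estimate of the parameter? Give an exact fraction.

obs 1: x=-5/2 → posterior Normal(-15/28, 15/14)
obs 2: x=-7/4 → posterior Normal(-93/92, 15/23)
obs 3: x=1/4 → posterior Normal(-21/32, 15/32)
obs 4: x=7/4 → posterior Normal(-21/164, 15/41)

-21/164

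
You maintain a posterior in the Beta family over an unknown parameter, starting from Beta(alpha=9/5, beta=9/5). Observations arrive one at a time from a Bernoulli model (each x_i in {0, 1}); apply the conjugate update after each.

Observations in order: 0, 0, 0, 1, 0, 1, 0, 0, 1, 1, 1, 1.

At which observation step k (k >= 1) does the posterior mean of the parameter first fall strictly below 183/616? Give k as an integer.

obs 1: x=0 → posterior Beta(9/5, 14/5)
obs 2: x=0 → posterior Beta(9/5, 19/5)
obs 3: x=0 → posterior Beta(9/5, 24/5)
obs 4: x=1 → posterior Beta(14/5, 24/5)
obs 5: x=0 → posterior Beta(14/5, 29/5)
obs 6: x=1 → posterior Beta(19/5, 29/5)
obs 7: x=0 → posterior Beta(19/5, 34/5)
obs 8: x=0 → posterior Beta(19/5, 39/5)
obs 9: x=1 → posterior Beta(24/5, 39/5)
obs 10: x=1 → posterior Beta(29/5, 39/5)
obs 11: x=1 → posterior Beta(34/5, 39/5)
obs 12: x=1 → posterior Beta(39/5, 39/5)

k = 3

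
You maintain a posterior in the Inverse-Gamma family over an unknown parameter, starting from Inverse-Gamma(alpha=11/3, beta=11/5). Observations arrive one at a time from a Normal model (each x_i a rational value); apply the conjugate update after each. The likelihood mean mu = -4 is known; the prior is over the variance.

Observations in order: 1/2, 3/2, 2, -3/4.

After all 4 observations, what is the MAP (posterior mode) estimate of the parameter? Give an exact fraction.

24351/3200

obs 1: x=1/2 → posterior Inverse-Gamma(25/6, 493/40)
obs 2: x=3/2 → posterior Inverse-Gamma(14/3, 549/20)
obs 3: x=2 → posterior Inverse-Gamma(31/6, 909/20)
obs 4: x=-3/4 → posterior Inverse-Gamma(17/3, 8117/160)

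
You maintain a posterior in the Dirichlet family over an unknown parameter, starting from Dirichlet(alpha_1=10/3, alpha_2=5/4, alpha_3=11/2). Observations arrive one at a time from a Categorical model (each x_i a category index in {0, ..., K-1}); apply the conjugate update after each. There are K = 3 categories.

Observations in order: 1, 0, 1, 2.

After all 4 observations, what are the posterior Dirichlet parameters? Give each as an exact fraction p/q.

alpha_1=13/3, alpha_2=13/4, alpha_3=13/2

obs 1: x=1 → posterior Dirichlet(10/3, 9/4, 11/2)
obs 2: x=0 → posterior Dirichlet(13/3, 9/4, 11/2)
obs 3: x=1 → posterior Dirichlet(13/3, 13/4, 11/2)
obs 4: x=2 → posterior Dirichlet(13/3, 13/4, 13/2)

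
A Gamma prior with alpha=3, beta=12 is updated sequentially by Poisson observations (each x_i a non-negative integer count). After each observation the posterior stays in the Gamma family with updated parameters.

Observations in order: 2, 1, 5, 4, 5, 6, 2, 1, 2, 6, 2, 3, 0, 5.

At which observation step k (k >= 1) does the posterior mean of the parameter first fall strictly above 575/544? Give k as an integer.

obs 1: x=2 → posterior Gamma(5, 13)
obs 2: x=1 → posterior Gamma(6, 14)
obs 3: x=5 → posterior Gamma(11, 15)
obs 4: x=4 → posterior Gamma(15, 16)
obs 5: x=5 → posterior Gamma(20, 17)
obs 6: x=6 → posterior Gamma(26, 18)
obs 7: x=2 → posterior Gamma(28, 19)
obs 8: x=1 → posterior Gamma(29, 20)
obs 9: x=2 → posterior Gamma(31, 21)
obs 10: x=6 → posterior Gamma(37, 22)
obs 11: x=2 → posterior Gamma(39, 23)
obs 12: x=3 → posterior Gamma(42, 24)
obs 13: x=0 → posterior Gamma(42, 25)
obs 14: x=5 → posterior Gamma(47, 26)

k = 5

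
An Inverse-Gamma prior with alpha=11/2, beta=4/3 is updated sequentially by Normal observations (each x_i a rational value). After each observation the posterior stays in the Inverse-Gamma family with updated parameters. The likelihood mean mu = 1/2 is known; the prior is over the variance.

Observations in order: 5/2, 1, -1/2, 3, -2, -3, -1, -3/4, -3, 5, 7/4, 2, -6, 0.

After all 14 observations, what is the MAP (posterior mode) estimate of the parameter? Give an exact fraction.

2767/648

obs 1: x=5/2 → posterior Inverse-Gamma(6, 10/3)
obs 2: x=1 → posterior Inverse-Gamma(13/2, 83/24)
obs 3: x=-1/2 → posterior Inverse-Gamma(7, 95/24)
obs 4: x=3 → posterior Inverse-Gamma(15/2, 85/12)
obs 5: x=-2 → posterior Inverse-Gamma(8, 245/24)
obs 6: x=-3 → posterior Inverse-Gamma(17/2, 49/3)
obs 7: x=-1 → posterior Inverse-Gamma(9, 419/24)
obs 8: x=-3/4 → posterior Inverse-Gamma(19/2, 1751/96)
obs 9: x=-3 → posterior Inverse-Gamma(10, 2339/96)
obs 10: x=5 → posterior Inverse-Gamma(21/2, 3311/96)
obs 11: x=7/4 → posterior Inverse-Gamma(11, 1693/48)
obs 12: x=2 → posterior Inverse-Gamma(23/2, 1747/48)
obs 13: x=-6 → posterior Inverse-Gamma(12, 2761/48)
obs 14: x=0 → posterior Inverse-Gamma(25/2, 2767/48)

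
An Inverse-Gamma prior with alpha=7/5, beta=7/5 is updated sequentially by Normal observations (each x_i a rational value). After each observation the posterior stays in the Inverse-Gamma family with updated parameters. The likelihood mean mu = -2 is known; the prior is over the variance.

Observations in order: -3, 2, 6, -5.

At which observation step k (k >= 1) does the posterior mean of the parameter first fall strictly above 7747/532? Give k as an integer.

obs 1: x=-3 → posterior Inverse-Gamma(19/10, 19/10)
obs 2: x=2 → posterior Inverse-Gamma(12/5, 99/10)
obs 3: x=6 → posterior Inverse-Gamma(29/10, 419/10)
obs 4: x=-5 → posterior Inverse-Gamma(17/5, 232/5)

k = 3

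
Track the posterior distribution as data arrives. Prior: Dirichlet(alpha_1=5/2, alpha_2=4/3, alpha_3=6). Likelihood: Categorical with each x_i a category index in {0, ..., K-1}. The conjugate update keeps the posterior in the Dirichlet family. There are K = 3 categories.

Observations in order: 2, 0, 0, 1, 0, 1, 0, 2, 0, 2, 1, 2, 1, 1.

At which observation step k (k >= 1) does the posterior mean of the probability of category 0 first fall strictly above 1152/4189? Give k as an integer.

obs 1: x=2 → posterior Dirichlet(5/2, 4/3, 7)
obs 2: x=0 → posterior Dirichlet(7/2, 4/3, 7)
obs 3: x=0 → posterior Dirichlet(9/2, 4/3, 7)
obs 4: x=1 → posterior Dirichlet(9/2, 7/3, 7)
obs 5: x=0 → posterior Dirichlet(11/2, 7/3, 7)
obs 6: x=1 → posterior Dirichlet(11/2, 10/3, 7)
obs 7: x=0 → posterior Dirichlet(13/2, 10/3, 7)
obs 8: x=2 → posterior Dirichlet(13/2, 10/3, 8)
obs 9: x=0 → posterior Dirichlet(15/2, 10/3, 8)
obs 10: x=2 → posterior Dirichlet(15/2, 10/3, 9)
obs 11: x=1 → posterior Dirichlet(15/2, 13/3, 9)
obs 12: x=2 → posterior Dirichlet(15/2, 13/3, 10)
obs 13: x=1 → posterior Dirichlet(15/2, 16/3, 10)
obs 14: x=1 → posterior Dirichlet(15/2, 19/3, 10)

k = 2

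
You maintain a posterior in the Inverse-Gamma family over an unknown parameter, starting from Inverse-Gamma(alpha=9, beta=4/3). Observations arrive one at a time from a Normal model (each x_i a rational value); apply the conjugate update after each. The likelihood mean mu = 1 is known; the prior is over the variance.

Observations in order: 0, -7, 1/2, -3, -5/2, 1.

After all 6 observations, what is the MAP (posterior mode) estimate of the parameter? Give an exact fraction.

obs 1: x=0 → posterior Inverse-Gamma(19/2, 11/6)
obs 2: x=-7 → posterior Inverse-Gamma(10, 203/6)
obs 3: x=1/2 → posterior Inverse-Gamma(21/2, 815/24)
obs 4: x=-3 → posterior Inverse-Gamma(11, 1007/24)
obs 5: x=-5/2 → posterior Inverse-Gamma(23/2, 577/12)
obs 6: x=1 → posterior Inverse-Gamma(12, 577/12)

577/156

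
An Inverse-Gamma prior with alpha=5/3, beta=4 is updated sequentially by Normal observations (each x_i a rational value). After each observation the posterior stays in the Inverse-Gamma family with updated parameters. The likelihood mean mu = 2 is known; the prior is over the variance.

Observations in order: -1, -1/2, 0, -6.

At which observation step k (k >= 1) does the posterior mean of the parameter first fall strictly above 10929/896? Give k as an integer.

k = 4

obs 1: x=-1 → posterior Inverse-Gamma(13/6, 17/2)
obs 2: x=-1/2 → posterior Inverse-Gamma(8/3, 93/8)
obs 3: x=0 → posterior Inverse-Gamma(19/6, 109/8)
obs 4: x=-6 → posterior Inverse-Gamma(11/3, 365/8)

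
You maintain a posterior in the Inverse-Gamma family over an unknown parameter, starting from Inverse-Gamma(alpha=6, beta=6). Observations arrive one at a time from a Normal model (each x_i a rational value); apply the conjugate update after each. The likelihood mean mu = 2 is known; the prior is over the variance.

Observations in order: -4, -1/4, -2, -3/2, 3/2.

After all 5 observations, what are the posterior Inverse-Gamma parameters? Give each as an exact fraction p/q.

alpha=17/2, beta=1305/32

obs 1: x=-4 → posterior Inverse-Gamma(13/2, 24)
obs 2: x=-1/4 → posterior Inverse-Gamma(7, 849/32)
obs 3: x=-2 → posterior Inverse-Gamma(15/2, 1105/32)
obs 4: x=-3/2 → posterior Inverse-Gamma(8, 1301/32)
obs 5: x=3/2 → posterior Inverse-Gamma(17/2, 1305/32)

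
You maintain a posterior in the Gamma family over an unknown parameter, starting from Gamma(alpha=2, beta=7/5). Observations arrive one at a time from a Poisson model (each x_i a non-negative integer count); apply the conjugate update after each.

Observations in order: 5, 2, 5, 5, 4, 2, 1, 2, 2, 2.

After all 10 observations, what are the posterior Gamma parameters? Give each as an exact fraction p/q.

alpha=32, beta=57/5

obs 1: x=5 → posterior Gamma(7, 12/5)
obs 2: x=2 → posterior Gamma(9, 17/5)
obs 3: x=5 → posterior Gamma(14, 22/5)
obs 4: x=5 → posterior Gamma(19, 27/5)
obs 5: x=4 → posterior Gamma(23, 32/5)
obs 6: x=2 → posterior Gamma(25, 37/5)
obs 7: x=1 → posterior Gamma(26, 42/5)
obs 8: x=2 → posterior Gamma(28, 47/5)
obs 9: x=2 → posterior Gamma(30, 52/5)
obs 10: x=2 → posterior Gamma(32, 57/5)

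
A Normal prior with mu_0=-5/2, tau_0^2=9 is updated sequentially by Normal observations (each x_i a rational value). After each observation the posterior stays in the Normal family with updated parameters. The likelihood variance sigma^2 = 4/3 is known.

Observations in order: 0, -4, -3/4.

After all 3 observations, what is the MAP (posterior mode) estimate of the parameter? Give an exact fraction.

obs 1: x=0 → posterior Normal(-10/31, 36/31)
obs 2: x=-4 → posterior Normal(-59/29, 18/29)
obs 3: x=-3/4 → posterior Normal(-553/340, 36/85)

-553/340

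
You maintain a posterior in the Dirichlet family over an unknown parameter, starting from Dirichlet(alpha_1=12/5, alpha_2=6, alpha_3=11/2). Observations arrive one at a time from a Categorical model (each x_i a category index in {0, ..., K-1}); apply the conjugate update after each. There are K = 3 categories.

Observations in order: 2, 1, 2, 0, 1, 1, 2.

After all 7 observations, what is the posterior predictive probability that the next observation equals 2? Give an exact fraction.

85/209

obs 1: x=2 → posterior Dirichlet(12/5, 6, 13/2)
obs 2: x=1 → posterior Dirichlet(12/5, 7, 13/2)
obs 3: x=2 → posterior Dirichlet(12/5, 7, 15/2)
obs 4: x=0 → posterior Dirichlet(17/5, 7, 15/2)
obs 5: x=1 → posterior Dirichlet(17/5, 8, 15/2)
obs 6: x=1 → posterior Dirichlet(17/5, 9, 15/2)
obs 7: x=2 → posterior Dirichlet(17/5, 9, 17/2)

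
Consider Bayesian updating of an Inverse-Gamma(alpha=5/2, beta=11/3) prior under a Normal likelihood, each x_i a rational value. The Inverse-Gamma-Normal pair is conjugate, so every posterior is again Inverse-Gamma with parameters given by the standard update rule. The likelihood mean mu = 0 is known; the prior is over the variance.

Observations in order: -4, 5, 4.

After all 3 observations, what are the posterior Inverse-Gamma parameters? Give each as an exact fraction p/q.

obs 1: x=-4 → posterior Inverse-Gamma(3, 35/3)
obs 2: x=5 → posterior Inverse-Gamma(7/2, 145/6)
obs 3: x=4 → posterior Inverse-Gamma(4, 193/6)

alpha=4, beta=193/6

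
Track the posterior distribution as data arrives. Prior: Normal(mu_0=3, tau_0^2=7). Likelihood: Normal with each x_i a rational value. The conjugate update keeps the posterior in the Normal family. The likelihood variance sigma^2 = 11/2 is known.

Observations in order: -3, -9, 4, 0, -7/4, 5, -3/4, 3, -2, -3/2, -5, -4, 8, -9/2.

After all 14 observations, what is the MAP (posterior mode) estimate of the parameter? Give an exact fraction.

-128/207

obs 1: x=-3 → posterior Normal(-9/25, 77/25)
obs 2: x=-9 → posterior Normal(-45/13, 77/39)
obs 3: x=4 → posterior Normal(-79/53, 77/53)
obs 4: x=0 → posterior Normal(-79/67, 77/67)
obs 5: x=-7/4 → posterior Normal(-23/18, 77/81)
obs 6: x=5 → posterior Normal(-67/190, 77/95)
obs 7: x=-3/4 → posterior Normal(-44/109, 77/109)
obs 8: x=3 → posterior Normal(-2/123, 77/123)
obs 9: x=-2 → posterior Normal(-30/137, 77/137)
obs 10: x=-3/2 → posterior Normal(-51/151, 77/151)
obs 11: x=-5 → posterior Normal(-11/15, 7/15)
obs 12: x=-4 → posterior Normal(-177/179, 77/179)
obs 13: x=8 → posterior Normal(-65/193, 77/193)
obs 14: x=-9/2 → posterior Normal(-128/207, 77/207)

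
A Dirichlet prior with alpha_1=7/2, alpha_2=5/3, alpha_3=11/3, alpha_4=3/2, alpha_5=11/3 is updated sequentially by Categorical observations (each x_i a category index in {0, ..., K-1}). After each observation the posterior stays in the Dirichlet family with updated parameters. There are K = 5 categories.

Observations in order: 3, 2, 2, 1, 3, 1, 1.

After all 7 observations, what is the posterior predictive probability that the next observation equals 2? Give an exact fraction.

17/63

obs 1: x=3 → posterior Dirichlet(7/2, 5/3, 11/3, 5/2, 11/3)
obs 2: x=2 → posterior Dirichlet(7/2, 5/3, 14/3, 5/2, 11/3)
obs 3: x=2 → posterior Dirichlet(7/2, 5/3, 17/3, 5/2, 11/3)
obs 4: x=1 → posterior Dirichlet(7/2, 8/3, 17/3, 5/2, 11/3)
obs 5: x=3 → posterior Dirichlet(7/2, 8/3, 17/3, 7/2, 11/3)
obs 6: x=1 → posterior Dirichlet(7/2, 11/3, 17/3, 7/2, 11/3)
obs 7: x=1 → posterior Dirichlet(7/2, 14/3, 17/3, 7/2, 11/3)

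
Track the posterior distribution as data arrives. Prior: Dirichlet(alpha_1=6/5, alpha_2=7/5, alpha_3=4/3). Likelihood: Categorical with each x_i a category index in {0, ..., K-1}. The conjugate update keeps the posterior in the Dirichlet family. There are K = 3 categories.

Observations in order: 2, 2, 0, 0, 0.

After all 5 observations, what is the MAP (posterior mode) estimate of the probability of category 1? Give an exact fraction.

6/89

obs 1: x=2 → posterior Dirichlet(6/5, 7/5, 7/3)
obs 2: x=2 → posterior Dirichlet(6/5, 7/5, 10/3)
obs 3: x=0 → posterior Dirichlet(11/5, 7/5, 10/3)
obs 4: x=0 → posterior Dirichlet(16/5, 7/5, 10/3)
obs 5: x=0 → posterior Dirichlet(21/5, 7/5, 10/3)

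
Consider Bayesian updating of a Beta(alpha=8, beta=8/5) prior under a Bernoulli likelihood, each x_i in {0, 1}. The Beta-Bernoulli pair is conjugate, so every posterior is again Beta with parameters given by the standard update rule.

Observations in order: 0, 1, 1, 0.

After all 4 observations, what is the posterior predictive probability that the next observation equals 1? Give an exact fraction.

25/34

obs 1: x=0 → posterior Beta(8, 13/5)
obs 2: x=1 → posterior Beta(9, 13/5)
obs 3: x=1 → posterior Beta(10, 13/5)
obs 4: x=0 → posterior Beta(10, 18/5)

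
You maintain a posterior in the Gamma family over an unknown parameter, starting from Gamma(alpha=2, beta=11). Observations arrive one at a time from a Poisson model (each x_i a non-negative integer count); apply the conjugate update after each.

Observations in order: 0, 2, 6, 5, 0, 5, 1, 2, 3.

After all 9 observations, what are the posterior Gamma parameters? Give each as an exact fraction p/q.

obs 1: x=0 → posterior Gamma(2, 12)
obs 2: x=2 → posterior Gamma(4, 13)
obs 3: x=6 → posterior Gamma(10, 14)
obs 4: x=5 → posterior Gamma(15, 15)
obs 5: x=0 → posterior Gamma(15, 16)
obs 6: x=5 → posterior Gamma(20, 17)
obs 7: x=1 → posterior Gamma(21, 18)
obs 8: x=2 → posterior Gamma(23, 19)
obs 9: x=3 → posterior Gamma(26, 20)

alpha=26, beta=20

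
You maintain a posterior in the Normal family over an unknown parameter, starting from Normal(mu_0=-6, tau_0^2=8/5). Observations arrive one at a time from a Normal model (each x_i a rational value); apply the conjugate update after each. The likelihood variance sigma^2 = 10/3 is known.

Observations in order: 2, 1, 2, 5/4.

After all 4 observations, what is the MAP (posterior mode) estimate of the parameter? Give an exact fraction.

obs 1: x=2 → posterior Normal(-126/37, 40/37)
obs 2: x=1 → posterior Normal(-114/49, 40/49)
obs 3: x=2 → posterior Normal(-90/61, 40/61)
obs 4: x=5/4 → posterior Normal(-75/73, 40/73)

-75/73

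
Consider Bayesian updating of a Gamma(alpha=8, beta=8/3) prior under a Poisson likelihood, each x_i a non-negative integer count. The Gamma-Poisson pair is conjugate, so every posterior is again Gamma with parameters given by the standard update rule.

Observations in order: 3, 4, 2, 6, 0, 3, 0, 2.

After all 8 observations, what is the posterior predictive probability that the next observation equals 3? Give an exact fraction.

4365370872612369479955616851870916764795666432/20991396429661901749543146230280399322509765625

obs 1: x=3 → posterior Gamma(11, 11/3)
obs 2: x=4 → posterior Gamma(15, 14/3)
obs 3: x=2 → posterior Gamma(17, 17/3)
obs 4: x=6 → posterior Gamma(23, 20/3)
obs 5: x=0 → posterior Gamma(23, 23/3)
obs 6: x=3 → posterior Gamma(26, 26/3)
obs 7: x=0 → posterior Gamma(26, 29/3)
obs 8: x=2 → posterior Gamma(28, 32/3)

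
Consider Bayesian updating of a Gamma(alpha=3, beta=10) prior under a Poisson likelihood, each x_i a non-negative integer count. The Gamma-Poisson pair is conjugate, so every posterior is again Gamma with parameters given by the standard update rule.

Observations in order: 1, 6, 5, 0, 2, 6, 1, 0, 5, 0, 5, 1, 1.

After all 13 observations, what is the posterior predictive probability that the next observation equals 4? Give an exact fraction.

obs 1: x=1 → posterior Gamma(4, 11)
obs 2: x=6 → posterior Gamma(10, 12)
obs 3: x=5 → posterior Gamma(15, 13)
obs 4: x=0 → posterior Gamma(15, 14)
obs 5: x=2 → posterior Gamma(17, 15)
obs 6: x=6 → posterior Gamma(23, 16)
obs 7: x=1 → posterior Gamma(24, 17)
obs 8: x=0 → posterior Gamma(24, 18)
obs 9: x=5 → posterior Gamma(29, 19)
obs 10: x=0 → posterior Gamma(29, 20)
obs 11: x=5 → posterior Gamma(34, 21)
obs 12: x=1 → posterior Gamma(35, 22)
obs 13: x=1 → posterior Gamma(36, 23)

96183543738105715492779063012740304915537076488975379/1795589921285082295253235271211217581392255013842059264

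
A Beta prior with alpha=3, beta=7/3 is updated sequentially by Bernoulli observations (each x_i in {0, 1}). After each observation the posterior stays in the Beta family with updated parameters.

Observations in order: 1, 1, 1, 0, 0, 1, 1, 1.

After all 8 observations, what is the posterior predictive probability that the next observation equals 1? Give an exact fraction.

27/40

obs 1: x=1 → posterior Beta(4, 7/3)
obs 2: x=1 → posterior Beta(5, 7/3)
obs 3: x=1 → posterior Beta(6, 7/3)
obs 4: x=0 → posterior Beta(6, 10/3)
obs 5: x=0 → posterior Beta(6, 13/3)
obs 6: x=1 → posterior Beta(7, 13/3)
obs 7: x=1 → posterior Beta(8, 13/3)
obs 8: x=1 → posterior Beta(9, 13/3)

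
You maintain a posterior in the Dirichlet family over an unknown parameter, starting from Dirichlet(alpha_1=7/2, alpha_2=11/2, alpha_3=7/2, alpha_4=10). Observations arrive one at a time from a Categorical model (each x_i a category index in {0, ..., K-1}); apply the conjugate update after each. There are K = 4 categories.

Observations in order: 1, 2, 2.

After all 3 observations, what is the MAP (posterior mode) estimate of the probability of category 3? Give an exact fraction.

18/43

obs 1: x=1 → posterior Dirichlet(7/2, 13/2, 7/2, 10)
obs 2: x=2 → posterior Dirichlet(7/2, 13/2, 9/2, 10)
obs 3: x=2 → posterior Dirichlet(7/2, 13/2, 11/2, 10)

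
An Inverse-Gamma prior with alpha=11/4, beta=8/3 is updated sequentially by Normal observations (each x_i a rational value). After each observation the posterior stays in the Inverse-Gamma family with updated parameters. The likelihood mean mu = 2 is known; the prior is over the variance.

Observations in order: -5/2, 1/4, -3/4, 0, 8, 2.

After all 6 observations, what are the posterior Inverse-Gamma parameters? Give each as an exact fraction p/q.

alpha=23/4, beta=1829/48

obs 1: x=-5/2 → posterior Inverse-Gamma(13/4, 307/24)
obs 2: x=1/4 → posterior Inverse-Gamma(15/4, 1375/96)
obs 3: x=-3/4 → posterior Inverse-Gamma(17/4, 869/48)
obs 4: x=0 → posterior Inverse-Gamma(19/4, 965/48)
obs 5: x=8 → posterior Inverse-Gamma(21/4, 1829/48)
obs 6: x=2 → posterior Inverse-Gamma(23/4, 1829/48)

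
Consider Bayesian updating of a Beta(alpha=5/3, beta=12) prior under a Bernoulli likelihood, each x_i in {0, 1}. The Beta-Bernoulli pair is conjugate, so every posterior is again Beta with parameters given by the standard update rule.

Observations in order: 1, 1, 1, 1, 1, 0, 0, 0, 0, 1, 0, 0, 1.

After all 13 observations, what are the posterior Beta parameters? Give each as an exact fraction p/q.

obs 1: x=1 → posterior Beta(8/3, 12)
obs 2: x=1 → posterior Beta(11/3, 12)
obs 3: x=1 → posterior Beta(14/3, 12)
obs 4: x=1 → posterior Beta(17/3, 12)
obs 5: x=1 → posterior Beta(20/3, 12)
obs 6: x=0 → posterior Beta(20/3, 13)
obs 7: x=0 → posterior Beta(20/3, 14)
obs 8: x=0 → posterior Beta(20/3, 15)
obs 9: x=0 → posterior Beta(20/3, 16)
obs 10: x=1 → posterior Beta(23/3, 16)
obs 11: x=0 → posterior Beta(23/3, 17)
obs 12: x=0 → posterior Beta(23/3, 18)
obs 13: x=1 → posterior Beta(26/3, 18)

alpha=26/3, beta=18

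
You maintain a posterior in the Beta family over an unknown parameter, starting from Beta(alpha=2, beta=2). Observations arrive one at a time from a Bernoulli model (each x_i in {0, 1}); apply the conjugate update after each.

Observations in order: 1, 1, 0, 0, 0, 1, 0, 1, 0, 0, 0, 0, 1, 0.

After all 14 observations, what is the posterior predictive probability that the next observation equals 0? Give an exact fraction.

11/18

obs 1: x=1 → posterior Beta(3, 2)
obs 2: x=1 → posterior Beta(4, 2)
obs 3: x=0 → posterior Beta(4, 3)
obs 4: x=0 → posterior Beta(4, 4)
obs 5: x=0 → posterior Beta(4, 5)
obs 6: x=1 → posterior Beta(5, 5)
obs 7: x=0 → posterior Beta(5, 6)
obs 8: x=1 → posterior Beta(6, 6)
obs 9: x=0 → posterior Beta(6, 7)
obs 10: x=0 → posterior Beta(6, 8)
obs 11: x=0 → posterior Beta(6, 9)
obs 12: x=0 → posterior Beta(6, 10)
obs 13: x=1 → posterior Beta(7, 10)
obs 14: x=0 → posterior Beta(7, 11)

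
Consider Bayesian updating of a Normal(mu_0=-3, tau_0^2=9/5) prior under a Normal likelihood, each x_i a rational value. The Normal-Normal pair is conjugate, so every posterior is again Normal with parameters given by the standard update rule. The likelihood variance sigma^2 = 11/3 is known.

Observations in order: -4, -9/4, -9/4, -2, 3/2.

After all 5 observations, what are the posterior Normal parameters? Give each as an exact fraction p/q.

mu_0=-204/95, tau_0^2=99/190

obs 1: x=-4 → posterior Normal(-273/82, 99/82)
obs 2: x=-9/4 → posterior Normal(-1335/436, 99/109)
obs 3: x=-9/4 → posterior Normal(-789/272, 99/136)
obs 4: x=-2 → posterior Normal(-897/326, 99/163)
obs 5: x=3/2 → posterior Normal(-204/95, 99/190)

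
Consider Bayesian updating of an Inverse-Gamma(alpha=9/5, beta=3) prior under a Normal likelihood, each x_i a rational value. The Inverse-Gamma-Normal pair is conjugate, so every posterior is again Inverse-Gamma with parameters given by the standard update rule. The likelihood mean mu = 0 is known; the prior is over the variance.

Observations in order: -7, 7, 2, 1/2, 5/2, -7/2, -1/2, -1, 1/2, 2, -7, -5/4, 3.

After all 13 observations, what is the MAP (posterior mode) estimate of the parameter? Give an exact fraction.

obs 1: x=-7 → posterior Inverse-Gamma(23/10, 55/2)
obs 2: x=7 → posterior Inverse-Gamma(14/5, 52)
obs 3: x=2 → posterior Inverse-Gamma(33/10, 54)
obs 4: x=1/2 → posterior Inverse-Gamma(19/5, 433/8)
obs 5: x=5/2 → posterior Inverse-Gamma(43/10, 229/4)
obs 6: x=-7/2 → posterior Inverse-Gamma(24/5, 507/8)
obs 7: x=-1/2 → posterior Inverse-Gamma(53/10, 127/2)
obs 8: x=-1 → posterior Inverse-Gamma(29/5, 64)
obs 9: x=1/2 → posterior Inverse-Gamma(63/10, 513/8)
obs 10: x=2 → posterior Inverse-Gamma(34/5, 529/8)
obs 11: x=-7 → posterior Inverse-Gamma(73/10, 725/8)
obs 12: x=-5/4 → posterior Inverse-Gamma(39/5, 2925/32)
obs 13: x=3 → posterior Inverse-Gamma(83/10, 3069/32)

165/16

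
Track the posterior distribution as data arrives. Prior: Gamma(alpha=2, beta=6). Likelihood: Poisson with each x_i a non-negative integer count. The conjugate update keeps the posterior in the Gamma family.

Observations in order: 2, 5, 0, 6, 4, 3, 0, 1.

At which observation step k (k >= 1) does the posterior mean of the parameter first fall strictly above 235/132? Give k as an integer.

obs 1: x=2 → posterior Gamma(4, 7)
obs 2: x=5 → posterior Gamma(9, 8)
obs 3: x=0 → posterior Gamma(9, 9)
obs 4: x=6 → posterior Gamma(15, 10)
obs 5: x=4 → posterior Gamma(19, 11)
obs 6: x=3 → posterior Gamma(22, 12)
obs 7: x=0 → posterior Gamma(22, 13)
obs 8: x=1 → posterior Gamma(23, 14)

k = 6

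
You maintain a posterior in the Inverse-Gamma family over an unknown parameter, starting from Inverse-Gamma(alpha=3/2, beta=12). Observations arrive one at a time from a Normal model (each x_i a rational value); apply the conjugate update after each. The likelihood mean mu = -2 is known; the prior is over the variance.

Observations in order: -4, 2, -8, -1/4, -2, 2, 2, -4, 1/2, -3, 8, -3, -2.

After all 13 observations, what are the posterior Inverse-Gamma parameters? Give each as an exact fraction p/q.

obs 1: x=-4 → posterior Inverse-Gamma(2, 14)
obs 2: x=2 → posterior Inverse-Gamma(5/2, 22)
obs 3: x=-8 → posterior Inverse-Gamma(3, 40)
obs 4: x=-1/4 → posterior Inverse-Gamma(7/2, 1329/32)
obs 5: x=-2 → posterior Inverse-Gamma(4, 1329/32)
obs 6: x=2 → posterior Inverse-Gamma(9/2, 1585/32)
obs 7: x=2 → posterior Inverse-Gamma(5, 1841/32)
obs 8: x=-4 → posterior Inverse-Gamma(11/2, 1905/32)
obs 9: x=1/2 → posterior Inverse-Gamma(6, 2005/32)
obs 10: x=-3 → posterior Inverse-Gamma(13/2, 2021/32)
obs 11: x=8 → posterior Inverse-Gamma(7, 3621/32)
obs 12: x=-3 → posterior Inverse-Gamma(15/2, 3637/32)
obs 13: x=-2 → posterior Inverse-Gamma(8, 3637/32)

alpha=8, beta=3637/32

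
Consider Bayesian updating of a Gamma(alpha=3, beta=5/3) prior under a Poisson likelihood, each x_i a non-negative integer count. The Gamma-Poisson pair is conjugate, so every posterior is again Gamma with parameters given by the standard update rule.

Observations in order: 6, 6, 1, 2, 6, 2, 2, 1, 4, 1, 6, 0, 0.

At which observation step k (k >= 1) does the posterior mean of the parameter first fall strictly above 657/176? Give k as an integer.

obs 1: x=6 → posterior Gamma(9, 8/3)
obs 2: x=6 → posterior Gamma(15, 11/3)
obs 3: x=1 → posterior Gamma(16, 14/3)
obs 4: x=2 → posterior Gamma(18, 17/3)
obs 5: x=6 → posterior Gamma(24, 20/3)
obs 6: x=2 → posterior Gamma(26, 23/3)
obs 7: x=2 → posterior Gamma(28, 26/3)
obs 8: x=1 → posterior Gamma(29, 29/3)
obs 9: x=4 → posterior Gamma(33, 32/3)
obs 10: x=1 → posterior Gamma(34, 35/3)
obs 11: x=6 → posterior Gamma(40, 38/3)
obs 12: x=0 → posterior Gamma(40, 41/3)
obs 13: x=0 → posterior Gamma(40, 44/3)

k = 2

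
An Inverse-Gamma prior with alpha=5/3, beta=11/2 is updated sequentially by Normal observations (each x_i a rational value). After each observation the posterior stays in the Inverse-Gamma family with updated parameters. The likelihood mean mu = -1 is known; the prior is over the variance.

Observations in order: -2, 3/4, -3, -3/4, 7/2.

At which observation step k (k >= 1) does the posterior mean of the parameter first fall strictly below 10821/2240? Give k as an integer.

obs 1: x=-2 → posterior Inverse-Gamma(13/6, 6)
obs 2: x=3/4 → posterior Inverse-Gamma(8/3, 241/32)
obs 3: x=-3 → posterior Inverse-Gamma(19/6, 305/32)
obs 4: x=-3/4 → posterior Inverse-Gamma(11/3, 153/16)
obs 5: x=7/2 → posterior Inverse-Gamma(25/6, 315/16)

k = 2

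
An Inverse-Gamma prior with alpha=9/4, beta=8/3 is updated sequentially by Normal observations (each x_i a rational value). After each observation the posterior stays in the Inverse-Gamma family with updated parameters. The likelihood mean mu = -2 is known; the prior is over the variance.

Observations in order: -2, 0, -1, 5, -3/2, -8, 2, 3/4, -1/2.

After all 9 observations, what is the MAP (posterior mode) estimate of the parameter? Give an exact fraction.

obs 1: x=-2 → posterior Inverse-Gamma(11/4, 8/3)
obs 2: x=0 → posterior Inverse-Gamma(13/4, 14/3)
obs 3: x=-1 → posterior Inverse-Gamma(15/4, 31/6)
obs 4: x=5 → posterior Inverse-Gamma(17/4, 89/3)
obs 5: x=-3/2 → posterior Inverse-Gamma(19/4, 715/24)
obs 6: x=-8 → posterior Inverse-Gamma(21/4, 1147/24)
obs 7: x=2 → posterior Inverse-Gamma(23/4, 1339/24)
obs 8: x=3/4 → posterior Inverse-Gamma(25/4, 5719/96)
obs 9: x=-1/2 → posterior Inverse-Gamma(27/4, 5827/96)

5827/744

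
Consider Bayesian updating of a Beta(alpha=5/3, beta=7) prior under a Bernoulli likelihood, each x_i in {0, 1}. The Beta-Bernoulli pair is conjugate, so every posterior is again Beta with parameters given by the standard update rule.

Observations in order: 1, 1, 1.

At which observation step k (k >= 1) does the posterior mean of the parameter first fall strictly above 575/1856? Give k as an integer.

obs 1: x=1 → posterior Beta(8/3, 7)
obs 2: x=1 → posterior Beta(11/3, 7)
obs 3: x=1 → posterior Beta(14/3, 7)

k = 2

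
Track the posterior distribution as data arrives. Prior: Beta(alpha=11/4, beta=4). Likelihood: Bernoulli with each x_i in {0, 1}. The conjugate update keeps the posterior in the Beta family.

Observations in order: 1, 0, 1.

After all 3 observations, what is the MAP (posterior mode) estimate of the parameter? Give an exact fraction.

obs 1: x=1 → posterior Beta(15/4, 4)
obs 2: x=0 → posterior Beta(15/4, 5)
obs 3: x=1 → posterior Beta(19/4, 5)

15/31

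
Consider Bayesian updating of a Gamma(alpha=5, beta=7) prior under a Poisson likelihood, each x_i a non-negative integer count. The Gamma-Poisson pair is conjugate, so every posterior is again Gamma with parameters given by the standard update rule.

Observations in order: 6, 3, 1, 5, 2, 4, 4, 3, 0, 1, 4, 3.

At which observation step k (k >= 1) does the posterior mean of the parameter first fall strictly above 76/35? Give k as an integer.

k = 8

obs 1: x=6 → posterior Gamma(11, 8)
obs 2: x=3 → posterior Gamma(14, 9)
obs 3: x=1 → posterior Gamma(15, 10)
obs 4: x=5 → posterior Gamma(20, 11)
obs 5: x=2 → posterior Gamma(22, 12)
obs 6: x=4 → posterior Gamma(26, 13)
obs 7: x=4 → posterior Gamma(30, 14)
obs 8: x=3 → posterior Gamma(33, 15)
obs 9: x=0 → posterior Gamma(33, 16)
obs 10: x=1 → posterior Gamma(34, 17)
obs 11: x=4 → posterior Gamma(38, 18)
obs 12: x=3 → posterior Gamma(41, 19)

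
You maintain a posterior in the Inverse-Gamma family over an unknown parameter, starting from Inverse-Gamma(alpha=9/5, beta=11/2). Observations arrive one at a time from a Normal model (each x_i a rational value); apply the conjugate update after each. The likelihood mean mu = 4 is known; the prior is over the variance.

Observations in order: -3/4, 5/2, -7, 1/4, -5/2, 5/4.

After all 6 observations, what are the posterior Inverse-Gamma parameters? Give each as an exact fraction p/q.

alpha=24/5, beta=3531/32

obs 1: x=-3/4 → posterior Inverse-Gamma(23/10, 537/32)
obs 2: x=5/2 → posterior Inverse-Gamma(14/5, 573/32)
obs 3: x=-7 → posterior Inverse-Gamma(33/10, 2509/32)
obs 4: x=1/4 → posterior Inverse-Gamma(19/5, 1367/16)
obs 5: x=-5/2 → posterior Inverse-Gamma(43/10, 1705/16)
obs 6: x=5/4 → posterior Inverse-Gamma(24/5, 3531/32)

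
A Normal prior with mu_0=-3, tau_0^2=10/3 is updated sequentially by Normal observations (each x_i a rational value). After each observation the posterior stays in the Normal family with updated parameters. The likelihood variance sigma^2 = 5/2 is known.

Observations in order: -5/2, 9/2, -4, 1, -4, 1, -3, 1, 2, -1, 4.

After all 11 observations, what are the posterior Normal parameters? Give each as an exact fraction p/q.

mu_0=-13/47, tau_0^2=10/47

obs 1: x=-5/2 → posterior Normal(-19/7, 10/7)
obs 2: x=9/2 → posterior Normal(-1/11, 10/11)
obs 3: x=-4 → posterior Normal(-17/15, 2/3)
obs 4: x=1 → posterior Normal(-13/19, 10/19)
obs 5: x=-4 → posterior Normal(-29/23, 10/23)
obs 6: x=1 → posterior Normal(-25/27, 10/27)
obs 7: x=-3 → posterior Normal(-37/31, 10/31)
obs 8: x=1 → posterior Normal(-33/35, 2/7)
obs 9: x=2 → posterior Normal(-25/39, 10/39)
obs 10: x=-1 → posterior Normal(-29/43, 10/43)
obs 11: x=4 → posterior Normal(-13/47, 10/47)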